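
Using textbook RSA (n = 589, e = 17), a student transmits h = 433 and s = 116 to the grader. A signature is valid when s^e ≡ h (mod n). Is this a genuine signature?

forged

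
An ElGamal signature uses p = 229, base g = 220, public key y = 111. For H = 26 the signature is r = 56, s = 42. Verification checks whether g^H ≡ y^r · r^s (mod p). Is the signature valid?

Left side g^H mod p:
Squares mod 229: 220^1≡220, 220^2≡81, 220^4≡149, 220^8≡217, 220^16≡144
26 = 16 + 8 + 2, so 220^26 ≡ 144·217·81 ≡ 180 (mod 229)
Right side y^r · r^s mod p:
Squares mod 229: 111^1≡111, 111^2≡184, 111^4≡193, 111^8≡151, 111^16≡130, 111^32≡183
56 = 32 + 16 + 8, so 111^56 ≡ 183·130·151 ≡ 196 (mod 229)
Squares mod 229: 56^1≡56, 56^2≡159, 56^4≡91, 56^8≡37, 56^16≡224, 56^32≡25
42 = 32 + 8 + 2, so 56^42 ≡ 25·37·159 ≡ 57 (mod 229)
196·57 = 11172 ≡ 180 (mod 229)
180 ≡ 180 (mod 229), so the signature is genuine.

valid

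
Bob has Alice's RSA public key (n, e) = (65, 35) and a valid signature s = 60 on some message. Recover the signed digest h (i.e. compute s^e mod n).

5

s^2 ≡ 60^2 = 3600 ≡ 25
s^4 ≡ 25^2 = 625 ≡ 40
s^8 ≡ 40^2 = 1600 ≡ 40
s^16 ≡ 40^2 = 1600 ≡ 40
s^32 ≡ 40^2 = 1600 ≡ 40
35 = 32 + 2 + 1, so s^35 ≡ 40·25·60 ≡ 5 (mod 65)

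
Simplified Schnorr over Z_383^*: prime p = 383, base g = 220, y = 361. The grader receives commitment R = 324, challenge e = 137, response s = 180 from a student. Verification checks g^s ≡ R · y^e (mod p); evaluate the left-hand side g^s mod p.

58

Squares mod 383: 220^1≡220, 220^2≡142, 220^4≡248, 220^8≡224, 220^16≡3, 220^32≡9, 220^64≡81, 220^128≡50
180 = 128 + 32 + 16 + 4, so 220^180 ≡ 50·9·3·248 ≡ 58 (mod 383)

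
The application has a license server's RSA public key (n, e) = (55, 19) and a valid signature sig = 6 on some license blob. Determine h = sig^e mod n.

Squares mod 55: sig^1≡6, sig^2≡36, sig^4≡31, sig^8≡26, sig^16≡16
19 = 16 + 2 + 1, so sig^19 ≡ 16·36·6 ≡ 46 (mod 55)

46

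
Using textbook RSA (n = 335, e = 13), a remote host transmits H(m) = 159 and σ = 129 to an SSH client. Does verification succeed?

passes

σ^13 mod 335 = 159
σ^13 mod 335 = 159 matches H(m).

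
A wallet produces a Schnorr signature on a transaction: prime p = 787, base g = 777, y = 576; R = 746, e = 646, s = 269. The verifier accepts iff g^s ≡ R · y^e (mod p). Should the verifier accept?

accept

g^s mod p:
777^2 = 603729 ≡ 100
777^4 ≡ 100^2 = 10000 ≡ 556
777^8 ≡ 556^2 = 309136 ≡ 632
777^16 ≡ 632^2 = 399424 ≡ 415
777^32 ≡ 415^2 = 172225 ≡ 659
777^64 ≡ 659^2 = 434281 ≡ 644
777^128 ≡ 644^2 = 414736 ≡ 774
777^256 ≡ 774^2 = 599076 ≡ 169
269 = 256 + 8 + 4 + 1, so 777^269 ≡ 169·632·556·777 ≡ 406 (mod 787)
R · y^e mod p:
576^2 = 331776 ≡ 449
576^4 ≡ 449^2 = 201601 ≡ 129
576^8 ≡ 129^2 = 16641 ≡ 114
576^16 ≡ 114^2 = 12996 ≡ 404
576^32 ≡ 404^2 = 163216 ≡ 307
576^64 ≡ 307^2 = 94249 ≡ 596
576^128 ≡ 596^2 = 355216 ≡ 279
576^256 ≡ 279^2 = 77841 ≡ 715
576^512 ≡ 715^2 = 511225 ≡ 462
646 = 512 + 128 + 4 + 2, so 576^646 ≡ 462·279·129·449 ≡ 374 (mod 787)
746·374 = 279004 ≡ 406 (mod 787)
406 ≡ 406 (mod 787); signature holds.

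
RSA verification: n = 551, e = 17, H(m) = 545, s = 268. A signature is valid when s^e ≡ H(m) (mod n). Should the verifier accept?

s^2 ≡ 268^2 = 71824 ≡ 194
s^4 ≡ 194^2 = 37636 ≡ 168
s^8 ≡ 168^2 = 28224 ≡ 123
s^16 ≡ 123^2 = 15129 ≡ 252
17 = 16 + 1, so s^17 ≡ 252·268 ≡ 314 (mod 551)
314 ≠ 545, so verification fails.

reject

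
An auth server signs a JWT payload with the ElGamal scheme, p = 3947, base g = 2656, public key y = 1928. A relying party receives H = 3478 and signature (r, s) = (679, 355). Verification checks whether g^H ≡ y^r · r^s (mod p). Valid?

no

Left side g^H mod p:
2656^3478 mod 3947 = 1632
Right side y^r · r^s mod p:
1928^679 mod 3947 = 1058
679^355 mod 3947 = 1415
1058·1415 = 1497070 ≡ 1157 (mod 3947)
1632 ≠ 1157, so verification fails.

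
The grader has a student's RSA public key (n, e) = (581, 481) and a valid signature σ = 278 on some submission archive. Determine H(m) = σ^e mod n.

243

σ^2 ≡ 278^2 = 77284 ≡ 11
σ^4 ≡ 11^2 = 121
σ^8 ≡ 121^2 = 14641 ≡ 116
σ^16 ≡ 116^2 = 13456 ≡ 93
σ^32 ≡ 93^2 = 8649 ≡ 515
σ^64 ≡ 515^2 = 265225 ≡ 289
σ^128 ≡ 289^2 = 83521 ≡ 438
σ^256 ≡ 438^2 = 191844 ≡ 114
481 = 256 + 128 + 64 + 32 + 1, so σ^481 ≡ 114·438·289·515·278 ≡ 243 (mod 581)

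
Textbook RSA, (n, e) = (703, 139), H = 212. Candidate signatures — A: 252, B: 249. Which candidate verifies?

Candidate A: 252^2 = 63504 ≡ 234; 252^4 ≡ 234^2 = 54756 ≡ 625; 252^8 ≡ 625^2 = 390625 ≡ 460; 252^16 ≡ 460^2 = 211600 ≡ 700; 252^32 ≡ 700^2 = 490000 ≡ 9; 252^64 ≡ 9^2 = 81; 252^128 ≡ 81^2 = 6561 ≡ 234; 139 = 128 + 8 + 2 + 1, so 252^139 ≡ 234·460·234·252 ≡ 226 (mod 703)
Candidate B: 249^2 = 62001 ≡ 137; 249^4 ≡ 137^2 = 18769 ≡ 491; 249^8 ≡ 491^2 = 241081 ≡ 655; 249^16 ≡ 655^2 = 429025 ≡ 195; 249^32 ≡ 195^2 = 38025 ≡ 63; 249^64 ≡ 63^2 = 3969 ≡ 454; 249^128 ≡ 454^2 = 206116 ≡ 137; 139 = 128 + 8 + 2 + 1, so 249^139 ≡ 137·655·137·249 ≡ 212 (mod 703)
  → matches H = 212

B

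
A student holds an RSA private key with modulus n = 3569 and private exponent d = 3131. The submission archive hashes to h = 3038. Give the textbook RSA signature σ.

1194

h^2 ≡ 3038^2 = 9229444 ≡ 10
h^4 ≡ 10^2 = 100
h^8 ≡ 100^2 = 10000 ≡ 2862
h^16 ≡ 2862^2 = 8191044 ≡ 189
h^32 ≡ 189^2 = 35721 ≡ 31
h^64 ≡ 31^2 = 961
h^128 ≡ 961^2 = 923521 ≡ 2719
h^256 ≡ 2719^2 = 7392961 ≡ 1562
h^512 ≡ 1562^2 = 2439844 ≡ 2217
h^1024 ≡ 2217^2 = 4915089 ≡ 576
h^2048 ≡ 576^2 = 331776 ≡ 3428
3131 = 2048 + 1024 + 32 + 16 + 8 + 2 + 1, so h^3131 ≡ 3428·576·31·189·2862·10·3038 ≡ 1194 (mod 3569)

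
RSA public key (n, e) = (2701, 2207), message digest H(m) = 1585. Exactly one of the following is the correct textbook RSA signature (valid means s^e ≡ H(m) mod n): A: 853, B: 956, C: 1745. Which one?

C

Candidate A: 853^2207 mod 2701 = 2603
Candidate B: 956^2207 mod 2701 = 1116
Candidate C: 1745^2207 mod 2701 = 1585
  → matches H(m) = 1585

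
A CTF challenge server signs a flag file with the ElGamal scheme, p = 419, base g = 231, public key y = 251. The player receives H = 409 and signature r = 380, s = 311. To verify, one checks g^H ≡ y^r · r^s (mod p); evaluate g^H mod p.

231^2 = 53361 ≡ 148
231^4 ≡ 148^2 = 21904 ≡ 116
231^8 ≡ 116^2 = 13456 ≡ 48
231^16 ≡ 48^2 = 2304 ≡ 209
231^32 ≡ 209^2 = 43681 ≡ 105
231^64 ≡ 105^2 = 11025 ≡ 131
231^128 ≡ 131^2 = 17161 ≡ 401
231^256 ≡ 401^2 = 160801 ≡ 324
409 = 256 + 128 + 16 + 8 + 1, so 231^409 ≡ 324·401·209·48·231 ≡ 54 (mod 419)

54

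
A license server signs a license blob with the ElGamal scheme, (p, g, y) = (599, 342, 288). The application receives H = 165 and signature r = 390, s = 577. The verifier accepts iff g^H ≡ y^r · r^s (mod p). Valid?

no

Left side g^H mod p:
342^2 = 116964 ≡ 159
342^4 ≡ 159^2 = 25281 ≡ 123
342^8 ≡ 123^2 = 15129 ≡ 154
342^16 ≡ 154^2 = 23716 ≡ 355
342^32 ≡ 355^2 = 126025 ≡ 235
342^64 ≡ 235^2 = 55225 ≡ 117
342^128 ≡ 117^2 = 13689 ≡ 511
165 = 128 + 32 + 4 + 1, so 342^165 ≡ 511·235·123·342 ≡ 424 (mod 599)
Right side y^r · r^s mod p:
288^2 = 82944 ≡ 282
288^4 ≡ 282^2 = 79524 ≡ 456
288^8 ≡ 456^2 = 207936 ≡ 83
288^16 ≡ 83^2 = 6889 ≡ 300
288^32 ≡ 300^2 = 90000 ≡ 150
288^64 ≡ 150^2 = 22500 ≡ 337
288^128 ≡ 337^2 = 113569 ≡ 358
288^256 ≡ 358^2 = 128164 ≡ 577
390 = 256 + 128 + 4 + 2, so 288^390 ≡ 577·358·456·282 ≡ 405 (mod 599)
390^2 = 152100 ≡ 553
390^4 ≡ 553^2 = 305809 ≡ 319
390^8 ≡ 319^2 = 101761 ≡ 530
390^16 ≡ 530^2 = 280900 ≡ 568
390^32 ≡ 568^2 = 322624 ≡ 362
390^64 ≡ 362^2 = 131044 ≡ 462
390^128 ≡ 462^2 = 213444 ≡ 200
390^256 ≡ 200^2 = 40000 ≡ 466
390^512 ≡ 466^2 = 217156 ≡ 318
577 = 512 + 64 + 1, so 390^577 ≡ 318·462·390 ≡ 494 (mod 599)
405·494 = 200070 ≡ 4 (mod 599)
424 ≠ 4, so verification fails.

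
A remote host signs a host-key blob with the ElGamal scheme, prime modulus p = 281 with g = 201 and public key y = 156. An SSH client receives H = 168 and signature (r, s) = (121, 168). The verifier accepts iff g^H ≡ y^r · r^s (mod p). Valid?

no

Left side g^H mod p:
201^2 = 40401 ≡ 218
201^4 ≡ 218^2 = 47524 ≡ 35
201^8 ≡ 35^2 = 1225 ≡ 101
201^16 ≡ 101^2 = 10201 ≡ 85
201^32 ≡ 85^2 = 7225 ≡ 200
201^64 ≡ 200^2 = 40000 ≡ 98
201^128 ≡ 98^2 = 9604 ≡ 50
168 = 128 + 32 + 8, so 201^168 ≡ 50·200·101 ≡ 86 (mod 281)
Right side y^r · r^s mod p:
156^2 = 24336 ≡ 170
156^4 ≡ 170^2 = 28900 ≡ 238
156^8 ≡ 238^2 = 56644 ≡ 163
156^16 ≡ 163^2 = 26569 ≡ 155
156^32 ≡ 155^2 = 24025 ≡ 140
156^64 ≡ 140^2 = 19600 ≡ 211
121 = 64 + 32 + 16 + 8 + 1, so 156^121 ≡ 211·140·155·163·156 ≡ 66 (mod 281)
121^2 = 14641 ≡ 29
121^4 ≡ 29^2 = 841 ≡ 279
121^8 ≡ 279^2 = 77841 ≡ 4
121^16 ≡ 4^2 = 16
121^32 ≡ 16^2 = 256
121^64 ≡ 256^2 = 65536 ≡ 63
121^128 ≡ 63^2 = 3969 ≡ 35
168 = 128 + 32 + 8, so 121^168 ≡ 35·256·4 ≡ 153 (mod 281)
66·153 = 10098 ≡ 263 (mod 281)
86 ≠ 263, so verification fails.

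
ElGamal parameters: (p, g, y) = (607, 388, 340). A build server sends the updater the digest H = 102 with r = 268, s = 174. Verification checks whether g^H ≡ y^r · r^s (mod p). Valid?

no

Left side g^H mod p:
388^2 = 150544 ≡ 8
388^4 ≡ 8^2 = 64
388^8 ≡ 64^2 = 4096 ≡ 454
388^16 ≡ 454^2 = 206116 ≡ 343
388^32 ≡ 343^2 = 117649 ≡ 498
388^64 ≡ 498^2 = 248004 ≡ 348
102 = 64 + 32 + 4 + 2, so 388^102 ≡ 348·498·64·8 ≡ 388 (mod 607)
Right side y^r · r^s mod p:
340^2 = 115600 ≡ 270
340^4 ≡ 270^2 = 72900 ≡ 60
340^8 ≡ 60^2 = 3600 ≡ 565
340^16 ≡ 565^2 = 319225 ≡ 550
340^32 ≡ 550^2 = 302500 ≡ 214
340^64 ≡ 214^2 = 45796 ≡ 271
340^128 ≡ 271^2 = 73441 ≡ 601
340^256 ≡ 601^2 = 361201 ≡ 36
268 = 256 + 8 + 4, so 340^268 ≡ 36·565·60 ≡ 330 (mod 607)
268^2 = 71824 ≡ 198
268^4 ≡ 198^2 = 39204 ≡ 356
268^8 ≡ 356^2 = 126736 ≡ 480
268^16 ≡ 480^2 = 230400 ≡ 347
268^32 ≡ 347^2 = 120409 ≡ 223
268^64 ≡ 223^2 = 49729 ≡ 562
268^128 ≡ 562^2 = 315844 ≡ 204
174 = 128 + 32 + 8 + 4 + 2, so 268^174 ≡ 204·223·480·356·198 ≡ 448 (mod 607)
330·448 = 147840 ≡ 339 (mod 607)
388 ≠ 339, so verification fails.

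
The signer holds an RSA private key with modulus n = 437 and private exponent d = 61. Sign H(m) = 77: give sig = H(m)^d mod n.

(H(m))^2 ≡ 77^2 = 5929 ≡ 248
(H(m))^4 ≡ 248^2 = 61504 ≡ 324
(H(m))^8 ≡ 324^2 = 104976 ≡ 96
(H(m))^16 ≡ 96^2 = 9216 ≡ 39
(H(m))^32 ≡ 39^2 = 1521 ≡ 210
61 = 32 + 16 + 8 + 4 + 1, so (H(m))^61 ≡ 210·39·96·324·77 ≡ 381 (mod 437)

381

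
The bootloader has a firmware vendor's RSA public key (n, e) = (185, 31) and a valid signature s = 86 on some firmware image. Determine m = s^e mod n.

s^2 ≡ 86^2 = 7396 ≡ 181
s^4 ≡ 181^2 = 32761 ≡ 16
s^8 ≡ 16^2 = 256 ≡ 71
s^16 ≡ 71^2 = 5041 ≡ 46
31 = 16 + 8 + 4 + 2 + 1, so s^31 ≡ 46·71·16·181·86 ≡ 16 (mod 185)

16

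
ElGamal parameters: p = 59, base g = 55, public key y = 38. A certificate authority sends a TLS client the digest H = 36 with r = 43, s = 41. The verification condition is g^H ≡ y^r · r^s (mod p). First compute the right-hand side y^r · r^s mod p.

41

Squares mod 59: 38^1≡38, 38^2≡28, 38^4≡17, 38^8≡53, 38^16≡36, 38^32≡57
43 = 32 + 8 + 2 + 1, so 38^43 ≡ 57·53·28·38 ≡ 24 (mod 59)
Squares mod 59: 43^1≡43, 43^2≡20, 43^4≡46, 43^8≡51, 43^16≡5, 43^32≡25
41 = 32 + 8 + 1, so 43^41 ≡ 25·51·43 ≡ 14 (mod 59)
y^r · r^s ≡ 24·14 = 336 ≡ 41 (mod 59)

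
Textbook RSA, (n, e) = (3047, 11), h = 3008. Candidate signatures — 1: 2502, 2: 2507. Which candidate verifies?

1

Candidate 1: Squares mod 3047: 2502^1≡2502, 2502^2≡1466, 2502^4≡1021, 2502^8≡367; 11 = 8 + 2 + 1, so 2502^11 ≡ 367·1466·2502 ≡ 3008 (mod 3047)
  → matches h = 3008
Candidate 2: Squares mod 3047: 2507^1≡2507, 2507^2≡2135, 2507^4≡2960, 2507^8≡1475; 11 = 8 + 2 + 1, so 2507^11 ≡ 1475·2135·2507 ≡ 153 (mod 3047)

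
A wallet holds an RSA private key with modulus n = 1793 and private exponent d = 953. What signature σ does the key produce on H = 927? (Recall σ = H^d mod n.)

H^2 ≡ 927^2 = 859329 ≡ 482
H^4 ≡ 482^2 = 232324 ≡ 1027
H^8 ≡ 1027^2 = 1054729 ≡ 445
H^16 ≡ 445^2 = 198025 ≡ 795
H^32 ≡ 795^2 = 632025 ≡ 889
H^64 ≡ 889^2 = 790321 ≡ 1401
H^128 ≡ 1401^2 = 1962801 ≡ 1259
H^256 ≡ 1259^2 = 1585081 ≡ 69
H^512 ≡ 69^2 = 4761 ≡ 1175
953 = 512 + 256 + 128 + 32 + 16 + 8 + 1, so H^953 ≡ 1175·69·1259·889·795·445·927 ≡ 1248 (mod 1793)

1248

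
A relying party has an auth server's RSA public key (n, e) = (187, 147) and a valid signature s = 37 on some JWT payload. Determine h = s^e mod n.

Squares mod 187: s^1≡37, s^2≡60, s^4≡47, s^8≡152, s^16≡103, s^32≡137, s^64≡69, s^128≡86
147 = 128 + 16 + 2 + 1, so s^147 ≡ 86·103·60·37 ≡ 27 (mod 187)

27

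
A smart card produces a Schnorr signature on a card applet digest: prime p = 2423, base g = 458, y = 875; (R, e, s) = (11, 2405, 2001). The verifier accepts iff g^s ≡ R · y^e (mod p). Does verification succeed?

g^s mod p:
458^2001 mod 2423 = 2097
R · y^e mod p:
875^2405 mod 2423 = 1466
11·1466 = 16126 ≡ 1588 (mod 2423)
2097 ≠ 1588; the check fails.

fails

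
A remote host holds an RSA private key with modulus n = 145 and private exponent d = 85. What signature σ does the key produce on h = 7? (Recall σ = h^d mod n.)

7

h^85 mod 145 = 7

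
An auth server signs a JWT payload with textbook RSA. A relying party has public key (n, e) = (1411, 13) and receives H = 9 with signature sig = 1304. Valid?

sig^2 ≡ 1304^2 = 1700416 ≡ 161
sig^4 ≡ 161^2 = 25921 ≡ 523
sig^8 ≡ 523^2 = 273529 ≡ 1206
13 = 8 + 4 + 1, so sig^13 ≡ 1206·523·1304 ≡ 575 (mod 1411)
575 ≠ 9, so verification fails.

no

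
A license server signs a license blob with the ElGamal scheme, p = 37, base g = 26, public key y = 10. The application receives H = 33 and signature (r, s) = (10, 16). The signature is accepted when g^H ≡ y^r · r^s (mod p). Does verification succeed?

fails

Left side g^H mod p:
26^2 = 676 ≡ 10
26^4 ≡ 10^2 = 100 ≡ 26
26^8 ≡ 26^2 = 676 ≡ 10
26^16 ≡ 10^2 = 100 ≡ 26
26^32 ≡ 26^2 = 676 ≡ 10
33 = 32 + 1, so 26^33 ≡ 10·26 ≡ 1 (mod 37)
Right side y^r · r^s mod p:
10^2 = 100 ≡ 26
10^4 ≡ 26^2 = 676 ≡ 10
10^8 ≡ 10^2 = 100 ≡ 26
10 = 8 + 2, so 10^10 ≡ 26·26 ≡ 10 (mod 37)
10^2 = 100 ≡ 26
10^4 ≡ 26^2 = 676 ≡ 10
10^8 ≡ 10^2 = 100 ≡ 26
10^16 ≡ 26^2 = 676 ≡ 10
10·10 = 100 ≡ 26 (mod 37)
1 ≠ 26, so verification fails.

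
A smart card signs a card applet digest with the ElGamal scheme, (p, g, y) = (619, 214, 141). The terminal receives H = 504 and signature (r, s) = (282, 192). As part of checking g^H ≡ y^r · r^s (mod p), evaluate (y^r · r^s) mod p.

559

Squares mod 619: 141^1≡141, 141^2≡73, 141^4≡377, 141^8≡378, 141^16≡514, 141^32≡502, 141^64≡71, 141^128≡89, 141^256≡493
282 = 256 + 16 + 8 + 2, so 141^282 ≡ 493·514·378·73 ≡ 371 (mod 619)
Squares mod 619: 282^1≡282, 282^2≡292, 282^4≡461, 282^8≡204, 282^16≡143, 282^32≡22, 282^64≡484, 282^128≡274
192 = 128 + 64, so 282^192 ≡ 274·484 ≡ 150 (mod 619)
y^r · r^s ≡ 371·150 = 55650 ≡ 559 (mod 619)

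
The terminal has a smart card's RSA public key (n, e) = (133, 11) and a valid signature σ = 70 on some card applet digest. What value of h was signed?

21

Squares mod 133: σ^1≡70, σ^2≡112, σ^4≡42, σ^8≡35
11 = 8 + 2 + 1, so σ^11 ≡ 35·112·70 ≡ 21 (mod 133)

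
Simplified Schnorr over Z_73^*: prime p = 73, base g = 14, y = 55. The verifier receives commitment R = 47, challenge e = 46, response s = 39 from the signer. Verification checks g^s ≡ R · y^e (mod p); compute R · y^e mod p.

30

Squares mod 73: 55^1≡55, 55^2≡32, 55^4≡2, 55^8≡4, 55^16≡16, 55^32≡37
46 = 32 + 8 + 4 + 2, so 55^46 ≡ 37·4·2·32 ≡ 55 (mod 73)
R · y^e ≡ 47·55 = 2585 ≡ 30 (mod 73)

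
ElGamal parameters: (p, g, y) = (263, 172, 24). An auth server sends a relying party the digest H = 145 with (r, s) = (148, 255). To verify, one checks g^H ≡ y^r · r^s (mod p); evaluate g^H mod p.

172^2 = 29584 ≡ 128
172^4 ≡ 128^2 = 16384 ≡ 78
172^8 ≡ 78^2 = 6084 ≡ 35
172^16 ≡ 35^2 = 1225 ≡ 173
172^32 ≡ 173^2 = 29929 ≡ 210
172^64 ≡ 210^2 = 44100 ≡ 179
172^128 ≡ 179^2 = 32041 ≡ 218
145 = 128 + 16 + 1, so 172^145 ≡ 218·173·172 ≡ 176 (mod 263)

176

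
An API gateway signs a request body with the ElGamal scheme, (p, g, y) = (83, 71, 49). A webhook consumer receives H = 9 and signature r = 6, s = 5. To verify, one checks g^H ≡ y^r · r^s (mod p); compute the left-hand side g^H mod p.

55

Squares mod 83: 71^1≡71, 71^2≡61, 71^4≡69, 71^8≡30
9 = 8 + 1, so 71^9 ≡ 30·71 ≡ 55 (mod 83)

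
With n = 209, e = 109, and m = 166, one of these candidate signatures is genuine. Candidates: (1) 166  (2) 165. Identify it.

1

Candidate 1: Squares mod 209: 166^1≡166, 166^2≡177, 166^4≡188, 166^8≡23, 166^16≡111, 166^32≡199, 166^64≡100; 109 = 64 + 32 + 8 + 4 + 1, so 166^109 ≡ 100·199·23·188·166 ≡ 166 (mod 209)
  → matches m = 166
Candidate 2: Squares mod 209: 165^1≡165, 165^2≡55, 165^4≡99, 165^8≡187, 165^16≡66, 165^32≡176, 165^64≡44; 109 = 64 + 32 + 8 + 4 + 1, so 165^109 ≡ 44·176·187·99·165 ≡ 165 (mod 209)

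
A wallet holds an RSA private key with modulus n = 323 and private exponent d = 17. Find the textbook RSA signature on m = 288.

m^2 ≡ 288^2 = 82944 ≡ 256
m^4 ≡ 256^2 = 65536 ≡ 290
m^8 ≡ 290^2 = 84100 ≡ 120
m^16 ≡ 120^2 = 14400 ≡ 188
17 = 16 + 1, so m^17 ≡ 188·288 ≡ 203 (mod 323)

203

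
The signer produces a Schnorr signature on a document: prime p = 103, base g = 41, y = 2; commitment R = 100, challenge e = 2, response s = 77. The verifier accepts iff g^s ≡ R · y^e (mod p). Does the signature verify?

verifies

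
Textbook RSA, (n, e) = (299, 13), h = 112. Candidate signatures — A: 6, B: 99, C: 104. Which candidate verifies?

B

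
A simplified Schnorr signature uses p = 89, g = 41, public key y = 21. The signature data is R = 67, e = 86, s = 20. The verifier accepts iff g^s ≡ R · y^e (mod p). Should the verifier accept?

accept

g^s mod p:
41^2 = 1681 ≡ 79
41^4 ≡ 79^2 = 6241 ≡ 11
41^8 ≡ 11^2 = 121 ≡ 32
41^16 ≡ 32^2 = 1024 ≡ 45
20 = 16 + 4, so 41^20 ≡ 45·11 ≡ 50 (mod 89)
R · y^e mod p:
21^2 = 441 ≡ 85
21^4 ≡ 85^2 = 7225 ≡ 16
21^8 ≡ 16^2 = 256 ≡ 78
21^16 ≡ 78^2 = 6084 ≡ 32
21^32 ≡ 32^2 = 1024 ≡ 45
21^64 ≡ 45^2 = 2025 ≡ 67
86 = 64 + 16 + 4 + 2, so 21^86 ≡ 67·32·16·85 ≡ 22 (mod 89)
67·22 = 1474 ≡ 50 (mod 89)
50 ≡ 50 (mod 89); signature holds.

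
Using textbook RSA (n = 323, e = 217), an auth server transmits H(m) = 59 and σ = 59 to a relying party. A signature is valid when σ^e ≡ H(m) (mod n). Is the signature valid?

valid

σ^2 ≡ 59^2 = 3481 ≡ 251
σ^4 ≡ 251^2 = 63001 ≡ 16
σ^8 ≡ 16^2 = 256
σ^16 ≡ 256^2 = 65536 ≡ 290
σ^32 ≡ 290^2 = 84100 ≡ 120
σ^64 ≡ 120^2 = 14400 ≡ 188
σ^128 ≡ 188^2 = 35344 ≡ 137
217 = 128 + 64 + 16 + 8 + 1, so σ^217 ≡ 137·188·290·256·59 ≡ 59 (mod 323)
σ^217 mod 323 = 59 matches H(m).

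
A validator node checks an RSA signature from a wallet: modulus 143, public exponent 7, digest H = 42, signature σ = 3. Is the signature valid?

valid

σ^2 ≡ 3^2 = 9
σ^4 ≡ 9^2 = 81
7 = 4 + 2 + 1, so σ^7 ≡ 81·9·3 ≡ 42 (mod 143)
Since 42 equals the digest 42, verification succeeds.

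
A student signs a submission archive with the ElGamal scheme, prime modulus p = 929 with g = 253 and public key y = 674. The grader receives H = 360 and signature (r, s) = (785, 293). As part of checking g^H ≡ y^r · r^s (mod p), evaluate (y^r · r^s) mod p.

210

Squares mod 929: 674^1≡674, 674^2≡924, 674^4≡25, 674^8≡625, 674^16≡445, 674^32≡148, 674^64≡537, 674^128≡379, 674^256≡575, 674^512≡830
785 = 512 + 256 + 16 + 1, so 674^785 ≡ 830·575·445·674 ≡ 699 (mod 929)
Squares mod 929: 785^1≡785, 785^2≡298, 785^4≡549, 785^8≡405, 785^16≡521, 785^32≡173, 785^64≡201, 785^128≡454, 785^256≡807
293 = 256 + 32 + 4 + 1, so 785^293 ≡ 807·173·549·785 ≡ 403 (mod 929)
y^r · r^s ≡ 699·403 = 281697 ≡ 210 (mod 929)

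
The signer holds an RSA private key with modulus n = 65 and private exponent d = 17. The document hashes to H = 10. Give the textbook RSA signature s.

30

Squares mod 65: H^1≡10, H^2≡35, H^4≡55, H^8≡35, H^16≡55
17 = 16 + 1, so H^17 ≡ 55·10 ≡ 30 (mod 65)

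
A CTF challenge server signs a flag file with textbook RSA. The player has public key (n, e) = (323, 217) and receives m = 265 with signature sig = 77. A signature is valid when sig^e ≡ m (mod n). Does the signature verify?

Squares mod 323: sig^1≡77, sig^2≡115, sig^4≡305, sig^8≡1, sig^16≡1, sig^32≡1, sig^64≡1, sig^128≡1
217 = 128 + 64 + 16 + 8 + 1, so sig^217 ≡ 1·1·1·1·77 ≡ 77 (mod 323)
77 ≠ 265, so verification fails.

does not verify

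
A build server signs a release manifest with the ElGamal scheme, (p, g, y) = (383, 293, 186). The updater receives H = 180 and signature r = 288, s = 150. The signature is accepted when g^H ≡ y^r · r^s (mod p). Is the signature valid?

Left side g^H mod p:
293^2 = 85849 ≡ 57
293^4 ≡ 57^2 = 3249 ≡ 185
293^8 ≡ 185^2 = 34225 ≡ 138
293^16 ≡ 138^2 = 19044 ≡ 277
293^32 ≡ 277^2 = 76729 ≡ 129
293^64 ≡ 129^2 = 16641 ≡ 172
293^128 ≡ 172^2 = 29584 ≡ 93
180 = 128 + 32 + 16 + 4, so 293^180 ≡ 93·129·277·185 ≡ 27 (mod 383)
Right side y^r · r^s mod p:
186^2 = 34596 ≡ 126
186^4 ≡ 126^2 = 15876 ≡ 173
186^8 ≡ 173^2 = 29929 ≡ 55
186^16 ≡ 55^2 = 3025 ≡ 344
186^32 ≡ 344^2 = 118336 ≡ 372
186^64 ≡ 372^2 = 138384 ≡ 121
186^128 ≡ 121^2 = 14641 ≡ 87
186^256 ≡ 87^2 = 7569 ≡ 292
288 = 256 + 32, so 186^288 ≡ 292·372 ≡ 235 (mod 383)
288^2 = 82944 ≡ 216
288^4 ≡ 216^2 = 46656 ≡ 313
288^8 ≡ 313^2 = 97969 ≡ 304
288^16 ≡ 304^2 = 92416 ≡ 113
288^32 ≡ 113^2 = 12769 ≡ 130
288^64 ≡ 130^2 = 16900 ≡ 48
288^128 ≡ 48^2 = 2304 ≡ 6
150 = 128 + 16 + 4 + 2, so 288^150 ≡ 6·113·313·216 ≡ 18 (mod 383)
235·18 = 4230 ≡ 17 (mod 383)
27 ≠ 17, so verification fails.

invalid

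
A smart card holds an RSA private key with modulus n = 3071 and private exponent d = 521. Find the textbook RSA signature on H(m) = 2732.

586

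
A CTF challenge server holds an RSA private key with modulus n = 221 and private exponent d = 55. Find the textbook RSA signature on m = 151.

m^2 ≡ 151^2 = 22801 ≡ 38
m^4 ≡ 38^2 = 1444 ≡ 118
m^8 ≡ 118^2 = 13924 ≡ 1
m^16 ≡ 1^2 = 1
m^32 ≡ 1^2 = 1
55 = 32 + 16 + 4 + 2 + 1, so m^55 ≡ 1·1·118·38·151 ≡ 161 (mod 221)

161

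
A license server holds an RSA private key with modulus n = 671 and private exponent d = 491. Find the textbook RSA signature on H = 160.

633

H^491 mod 671 = 633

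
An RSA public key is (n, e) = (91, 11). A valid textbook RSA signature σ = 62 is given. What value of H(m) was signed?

σ^2 ≡ 62^2 = 3844 ≡ 22
σ^4 ≡ 22^2 = 484 ≡ 29
σ^8 ≡ 29^2 = 841 ≡ 22
11 = 8 + 2 + 1, so σ^11 ≡ 22·22·62 ≡ 69 (mod 91)

69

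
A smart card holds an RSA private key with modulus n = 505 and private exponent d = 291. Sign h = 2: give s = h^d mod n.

433

h^2 ≡ 2^2 = 4
h^4 ≡ 4^2 = 16
h^8 ≡ 16^2 = 256
h^16 ≡ 256^2 = 65536 ≡ 391
h^32 ≡ 391^2 = 152881 ≡ 371
h^64 ≡ 371^2 = 137641 ≡ 281
h^128 ≡ 281^2 = 78961 ≡ 181
h^256 ≡ 181^2 = 32761 ≡ 441
291 = 256 + 32 + 2 + 1, so h^291 ≡ 441·371·4·2 ≡ 433 (mod 505)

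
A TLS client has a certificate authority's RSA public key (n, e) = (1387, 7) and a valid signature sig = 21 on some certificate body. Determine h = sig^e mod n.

sig^2 ≡ 21^2 = 441
sig^4 ≡ 441^2 = 194481 ≡ 301
7 = 4 + 2 + 1, so sig^7 ≡ 301·441·21 ≡ 1078 (mod 1387)

1078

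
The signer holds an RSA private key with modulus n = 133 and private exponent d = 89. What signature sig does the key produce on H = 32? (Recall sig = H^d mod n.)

79

H^2 ≡ 32^2 = 1024 ≡ 93
H^4 ≡ 93^2 = 8649 ≡ 4
H^8 ≡ 4^2 = 16
H^16 ≡ 16^2 = 256 ≡ 123
H^32 ≡ 123^2 = 15129 ≡ 100
H^64 ≡ 100^2 = 10000 ≡ 25
89 = 64 + 16 + 8 + 1, so H^89 ≡ 25·123·16·32 ≡ 79 (mod 133)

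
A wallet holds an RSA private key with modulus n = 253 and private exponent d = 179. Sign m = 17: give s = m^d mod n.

244

m^2 ≡ 17^2 = 289 ≡ 36
m^4 ≡ 36^2 = 1296 ≡ 31
m^8 ≡ 31^2 = 961 ≡ 202
m^16 ≡ 202^2 = 40804 ≡ 71
m^32 ≡ 71^2 = 5041 ≡ 234
m^64 ≡ 234^2 = 54756 ≡ 108
m^128 ≡ 108^2 = 11664 ≡ 26
179 = 128 + 32 + 16 + 2 + 1, so m^179 ≡ 26·234·71·36·17 ≡ 244 (mod 253)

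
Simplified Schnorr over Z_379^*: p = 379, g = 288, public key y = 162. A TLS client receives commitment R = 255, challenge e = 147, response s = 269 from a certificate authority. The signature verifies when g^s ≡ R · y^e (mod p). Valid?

g^s mod p:
288^2 = 82944 ≡ 322
288^4 ≡ 322^2 = 103684 ≡ 217
288^8 ≡ 217^2 = 47089 ≡ 93
288^16 ≡ 93^2 = 8649 ≡ 311
288^32 ≡ 311^2 = 96721 ≡ 76
288^64 ≡ 76^2 = 5776 ≡ 91
288^128 ≡ 91^2 = 8281 ≡ 322
288^256 ≡ 322^2 = 103684 ≡ 217
269 = 256 + 8 + 4 + 1, so 288^269 ≡ 217·93·217·288 ≡ 124 (mod 379)
R · y^e mod p:
162^2 = 26244 ≡ 93
162^4 ≡ 93^2 = 8649 ≡ 311
162^8 ≡ 311^2 = 96721 ≡ 76
162^16 ≡ 76^2 = 5776 ≡ 91
162^32 ≡ 91^2 = 8281 ≡ 322
162^64 ≡ 322^2 = 103684 ≡ 217
162^128 ≡ 217^2 = 47089 ≡ 93
147 = 128 + 16 + 2 + 1, so 162^147 ≡ 93·91·93·162 ≡ 378 (mod 379)
255·378 = 96390 ≡ 124 (mod 379)
124 ≡ 124 (mod 379); signature holds.

yes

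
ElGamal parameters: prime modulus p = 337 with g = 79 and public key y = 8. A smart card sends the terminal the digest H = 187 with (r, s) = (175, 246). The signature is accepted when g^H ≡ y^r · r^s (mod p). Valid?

Left side g^H mod p:
79^2 = 6241 ≡ 175
79^4 ≡ 175^2 = 30625 ≡ 295
79^8 ≡ 295^2 = 87025 ≡ 79
79^16 ≡ 79^2 = 6241 ≡ 175
79^32 ≡ 175^2 = 30625 ≡ 295
79^64 ≡ 295^2 = 87025 ≡ 79
79^128 ≡ 79^2 = 6241 ≡ 175
187 = 128 + 32 + 16 + 8 + 2 + 1, so 79^187 ≡ 175·295·175·79·175·79 ≡ 52 (mod 337)
Right side y^r · r^s mod p:
8^2 = 64
8^4 ≡ 64^2 = 4096 ≡ 52
8^8 ≡ 52^2 = 2704 ≡ 8
8^16 ≡ 8^2 = 64
8^32 ≡ 64^2 = 4096 ≡ 52
8^64 ≡ 52^2 = 2704 ≡ 8
8^128 ≡ 8^2 = 64
175 = 128 + 32 + 8 + 4 + 2 + 1, so 8^175 ≡ 64·52·8·52·64·8 ≡ 1 (mod 337)
175^2 = 30625 ≡ 295
175^4 ≡ 295^2 = 87025 ≡ 79
175^8 ≡ 79^2 = 6241 ≡ 175
175^16 ≡ 175^2 = 30625 ≡ 295
175^32 ≡ 295^2 = 87025 ≡ 79
175^64 ≡ 79^2 = 6241 ≡ 175
175^128 ≡ 175^2 = 30625 ≡ 295
246 = 128 + 64 + 32 + 16 + 4 + 2, so 175^246 ≡ 295·175·79·295·79·295 ≡ 175 (mod 337)
1·175 = 175 ≡ 175 (mod 337)
52 ≠ 175, so verification fails.

no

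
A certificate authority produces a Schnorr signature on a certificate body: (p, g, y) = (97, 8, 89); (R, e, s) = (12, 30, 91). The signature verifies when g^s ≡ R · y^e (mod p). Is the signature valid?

g^s mod p:
8^2 = 64
8^4 ≡ 64^2 = 4096 ≡ 22
8^8 ≡ 22^2 = 484 ≡ 96
8^16 ≡ 96^2 = 9216 ≡ 1
8^32 ≡ 1^2 = 1
8^64 ≡ 1^2 = 1
91 = 64 + 16 + 8 + 2 + 1, so 8^91 ≡ 1·1·96·64·8 ≡ 70 (mod 97)
R · y^e mod p:
89^2 = 7921 ≡ 64
89^4 ≡ 64^2 = 4096 ≡ 22
89^8 ≡ 22^2 = 484 ≡ 96
89^16 ≡ 96^2 = 9216 ≡ 1
30 = 16 + 8 + 4 + 2, so 89^30 ≡ 1·96·22·64 ≡ 47 (mod 97)
12·47 = 564 ≡ 79 (mod 97)
70 ≠ 79; the check fails.

invalid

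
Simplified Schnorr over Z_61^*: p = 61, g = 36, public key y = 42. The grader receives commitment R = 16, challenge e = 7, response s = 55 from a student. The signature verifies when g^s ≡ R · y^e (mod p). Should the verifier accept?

g^s mod p:
Squares mod 61: 36^1≡36, 36^2≡15, 36^4≡42, 36^8≡56, 36^16≡25, 36^32≡15
55 = 32 + 16 + 4 + 2 + 1, so 36^55 ≡ 15·25·42·15·36 ≡ 14 (mod 61)
R · y^e mod p:
Squares mod 61: 42^1≡42, 42^2≡56, 42^4≡25
7 = 4 + 2 + 1, so 42^7 ≡ 25·56·42 ≡ 57 (mod 61)
16·57 = 912 ≡ 58 (mod 61)
14 ≠ 58; the check fails.

reject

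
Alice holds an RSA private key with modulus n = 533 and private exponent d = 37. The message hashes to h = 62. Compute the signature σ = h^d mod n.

49

h^2 ≡ 62^2 = 3844 ≡ 113
h^4 ≡ 113^2 = 12769 ≡ 510
h^8 ≡ 510^2 = 260100 ≡ 529
h^16 ≡ 529^2 = 279841 ≡ 16
h^32 ≡ 16^2 = 256
37 = 32 + 4 + 1, so h^37 ≡ 256·510·62 ≡ 49 (mod 533)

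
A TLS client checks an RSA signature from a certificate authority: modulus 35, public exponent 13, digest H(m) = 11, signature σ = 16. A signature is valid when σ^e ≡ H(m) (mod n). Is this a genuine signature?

forged

σ^13 mod 35 = 16
σ^13 mod 35 = 16, but H(m) = 11.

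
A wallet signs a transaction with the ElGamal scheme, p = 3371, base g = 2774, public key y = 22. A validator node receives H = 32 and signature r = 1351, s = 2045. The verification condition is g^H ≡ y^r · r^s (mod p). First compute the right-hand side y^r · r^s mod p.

22^2 = 484
22^4 ≡ 484^2 = 234256 ≡ 1657
22^8 ≡ 1657^2 = 2745649 ≡ 1655
22^16 ≡ 1655^2 = 2739025 ≡ 1773
22^32 ≡ 1773^2 = 3143529 ≡ 1757
22^64 ≡ 1757^2 = 3087049 ≡ 2584
22^128 ≡ 2584^2 = 6677056 ≡ 2476
22^256 ≡ 2476^2 = 6130576 ≡ 2098
22^512 ≡ 2098^2 = 4401604 ≡ 2449
22^1024 ≡ 2449^2 = 5997601 ≡ 592
1351 = 1024 + 256 + 64 + 4 + 2 + 1, so 22^1351 ≡ 592·2098·2584·1657·484·22 ≡ 1752 (mod 3371)
1351^2 = 1825201 ≡ 1490
1351^4 ≡ 1490^2 = 2220100 ≡ 1982
1351^8 ≡ 1982^2 = 3928324 ≡ 1109
1351^16 ≡ 1109^2 = 1229881 ≡ 2837
1351^32 ≡ 2837^2 = 8048569 ≡ 1992
1351^64 ≡ 1992^2 = 3968064 ≡ 397
1351^128 ≡ 397^2 = 157609 ≡ 2543
1351^256 ≡ 2543^2 = 6466849 ≡ 1271
1351^512 ≡ 1271^2 = 1615441 ≡ 732
1351^1024 ≡ 732^2 = 535824 ≡ 3206
2045 = 1024 + 512 + 256 + 128 + 64 + 32 + 16 + 8 + 4 + 1, so 1351^2045 ≡ 3206·732·1271·2543·397·1992·2837·1109·1982·1351 ≡ 2956 (mod 3371)
y^r · r^s ≡ 1752·2956 = 5178912 ≡ 1056 (mod 3371)

1056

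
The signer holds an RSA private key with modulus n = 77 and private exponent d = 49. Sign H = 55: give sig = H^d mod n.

55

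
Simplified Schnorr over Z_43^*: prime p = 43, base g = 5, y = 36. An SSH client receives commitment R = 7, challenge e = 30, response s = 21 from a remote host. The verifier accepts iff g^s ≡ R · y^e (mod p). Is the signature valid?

g^s mod p:
5^2 = 25
5^4 ≡ 25^2 = 625 ≡ 23
5^8 ≡ 23^2 = 529 ≡ 13
5^16 ≡ 13^2 = 169 ≡ 40
21 = 16 + 4 + 1, so 5^21 ≡ 40·23·5 ≡ 42 (mod 43)
R · y^e mod p:
36^2 = 1296 ≡ 6
36^4 ≡ 6^2 = 36
36^8 ≡ 36^2 = 1296 ≡ 6
36^16 ≡ 6^2 = 36
30 = 16 + 8 + 4 + 2, so 36^30 ≡ 36·6·36·6 ≡ 1 (mod 43)
7·1 = 7 ≡ 7 (mod 43)
42 ≠ 7; the check fails.

invalid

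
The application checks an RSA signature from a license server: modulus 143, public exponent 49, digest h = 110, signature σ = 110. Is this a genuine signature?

genuine

σ^49 mod 143 = 110
σ^49 mod 143 = 110 matches h.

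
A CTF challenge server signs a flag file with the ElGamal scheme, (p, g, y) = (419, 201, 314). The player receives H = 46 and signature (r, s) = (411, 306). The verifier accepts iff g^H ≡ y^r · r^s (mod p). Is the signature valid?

invalid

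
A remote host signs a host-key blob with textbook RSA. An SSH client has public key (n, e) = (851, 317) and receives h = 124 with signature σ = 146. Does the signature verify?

σ^317 mod 851 = 124
σ^317 mod 851 = 124 matches h.

verifies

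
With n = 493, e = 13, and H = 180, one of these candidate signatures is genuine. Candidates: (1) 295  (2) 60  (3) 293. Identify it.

Candidate 1: Squares mod 493: 295^1≡295, 295^2≡257, 295^4≡480, 295^8≡169; 13 = 8 + 4 + 1, so 295^13 ≡ 169·480·295 ≡ 180 (mod 493)
  → matches H = 180
Candidate 2: Squares mod 493: 60^1≡60, 60^2≡149, 60^4≡16, 60^8≡256; 13 = 8 + 4 + 1, so 60^13 ≡ 256·16·60 ≡ 246 (mod 493)
Candidate 3: Squares mod 493: 293^1≡293, 293^2≡67, 293^4≡52, 293^8≡239; 13 = 8 + 4 + 1, so 293^13 ≡ 239·52·293 ≡ 106 (mod 493)

1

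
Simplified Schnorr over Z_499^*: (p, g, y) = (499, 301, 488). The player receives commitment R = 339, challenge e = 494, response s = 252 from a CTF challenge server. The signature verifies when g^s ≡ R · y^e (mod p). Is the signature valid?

g^s mod p:
301^2 = 90601 ≡ 282
301^4 ≡ 282^2 = 79524 ≡ 183
301^8 ≡ 183^2 = 33489 ≡ 56
301^16 ≡ 56^2 = 3136 ≡ 142
301^32 ≡ 142^2 = 20164 ≡ 204
301^64 ≡ 204^2 = 41616 ≡ 199
301^128 ≡ 199^2 = 39601 ≡ 180
252 = 128 + 64 + 32 + 16 + 8 + 4, so 301^252 ≡ 180·199·204·142·56·183 ≡ 447 (mod 499)
R · y^e mod p:
488^2 = 238144 ≡ 121
488^4 ≡ 121^2 = 14641 ≡ 170
488^8 ≡ 170^2 = 28900 ≡ 457
488^16 ≡ 457^2 = 208849 ≡ 267
488^32 ≡ 267^2 = 71289 ≡ 431
488^64 ≡ 431^2 = 185761 ≡ 133
488^128 ≡ 133^2 = 17689 ≡ 224
488^256 ≡ 224^2 = 50176 ≡ 276
494 = 256 + 128 + 64 + 32 + 8 + 4 + 2, so 488^494 ≡ 276·224·133·431·457·170·121 ≡ 91 (mod 499)
339·91 = 30849 ≡ 410 (mod 499)
447 ≠ 410; the check fails.

invalid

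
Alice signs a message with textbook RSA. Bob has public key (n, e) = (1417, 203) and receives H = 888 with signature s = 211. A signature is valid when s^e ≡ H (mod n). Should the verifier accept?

reject

s^2 ≡ 211^2 = 44521 ≡ 594
s^4 ≡ 594^2 = 352836 ≡ 3
s^8 ≡ 3^2 = 9
s^16 ≡ 9^2 = 81
s^32 ≡ 81^2 = 6561 ≡ 893
s^64 ≡ 893^2 = 797449 ≡ 1095
s^128 ≡ 1095^2 = 1199025 ≡ 243
203 = 128 + 64 + 8 + 2 + 1, so s^203 ≡ 243·1095·9·594·211 ≡ 1075 (mod 1417)
1075 ≠ 888, so verification fails.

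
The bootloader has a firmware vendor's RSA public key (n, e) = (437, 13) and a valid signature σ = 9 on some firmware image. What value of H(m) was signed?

196

σ^13 mod 437 = 196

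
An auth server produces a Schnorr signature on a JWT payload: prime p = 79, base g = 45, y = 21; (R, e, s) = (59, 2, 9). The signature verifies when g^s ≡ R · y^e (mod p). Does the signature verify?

does not verify

g^s mod p:
45^2 = 2025 ≡ 50
45^4 ≡ 50^2 = 2500 ≡ 51
45^8 ≡ 51^2 = 2601 ≡ 73
9 = 8 + 1, so 45^9 ≡ 73·45 ≡ 46 (mod 79)
R · y^e mod p:
21^2 = 441 ≡ 46
59·46 = 2714 ≡ 28 (mod 79)
46 ≠ 28; the check fails.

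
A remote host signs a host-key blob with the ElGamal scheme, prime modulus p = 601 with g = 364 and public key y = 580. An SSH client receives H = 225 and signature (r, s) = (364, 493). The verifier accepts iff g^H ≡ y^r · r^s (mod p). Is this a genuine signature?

Left side g^H mod p:
364^2 = 132496 ≡ 276
364^4 ≡ 276^2 = 76176 ≡ 450
364^8 ≡ 450^2 = 202500 ≡ 564
364^16 ≡ 564^2 = 318096 ≡ 167
364^32 ≡ 167^2 = 27889 ≡ 243
364^64 ≡ 243^2 = 59049 ≡ 151
364^128 ≡ 151^2 = 22801 ≡ 564
225 = 128 + 64 + 32 + 1, so 364^225 ≡ 564·151·243·364 ≡ 542 (mod 601)
Right side y^r · r^s mod p:
580^2 = 336400 ≡ 441
580^4 ≡ 441^2 = 194481 ≡ 358
580^8 ≡ 358^2 = 128164 ≡ 151
580^16 ≡ 151^2 = 22801 ≡ 564
580^32 ≡ 564^2 = 318096 ≡ 167
580^64 ≡ 167^2 = 27889 ≡ 243
580^128 ≡ 243^2 = 59049 ≡ 151
580^256 ≡ 151^2 = 22801 ≡ 564
364 = 256 + 64 + 32 + 8 + 4, so 580^364 ≡ 564·243·167·151·358 ≡ 358 (mod 601)
364^2 = 132496 ≡ 276
364^4 ≡ 276^2 = 76176 ≡ 450
364^8 ≡ 450^2 = 202500 ≡ 564
364^16 ≡ 564^2 = 318096 ≡ 167
364^32 ≡ 167^2 = 27889 ≡ 243
364^64 ≡ 243^2 = 59049 ≡ 151
364^128 ≡ 151^2 = 22801 ≡ 564
364^256 ≡ 564^2 = 318096 ≡ 167
493 = 256 + 128 + 64 + 32 + 8 + 4 + 1, so 364^493 ≡ 167·564·151·243·564·450·364 ≡ 485 (mod 601)
358·485 = 173630 ≡ 542 (mod 601)
542 ≡ 542 (mod 601), so the signature is genuine.

genuine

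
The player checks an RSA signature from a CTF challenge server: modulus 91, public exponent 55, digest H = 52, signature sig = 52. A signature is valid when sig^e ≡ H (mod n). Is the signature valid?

Squares mod 91: sig^1≡52, sig^2≡65, sig^4≡39, sig^8≡65, sig^16≡39, sig^32≡65
55 = 32 + 16 + 4 + 2 + 1, so sig^55 ≡ 65·39·39·65·52 ≡ 52 (mod 91)
52 = H, so the signature checks out.

valid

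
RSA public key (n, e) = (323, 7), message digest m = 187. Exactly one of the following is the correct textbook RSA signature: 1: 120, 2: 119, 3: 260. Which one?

Candidate 1: Squares mod 323: 120^1≡120, 120^2≡188, 120^4≡137; 7 = 4 + 2 + 1, so 120^7 ≡ 137·188·120 ≡ 256 (mod 323)
Candidate 2: Squares mod 323: 119^1≡119, 119^2≡272, 119^4≡17; 7 = 4 + 2 + 1, so 119^7 ≡ 17·272·119 ≡ 187 (mod 323)
  → matches m = 187
Candidate 3: Squares mod 323: 260^1≡260, 260^2≡93, 260^4≡251; 7 = 4 + 2 + 1, so 260^7 ≡ 251·93·260 ≡ 10 (mod 323)

2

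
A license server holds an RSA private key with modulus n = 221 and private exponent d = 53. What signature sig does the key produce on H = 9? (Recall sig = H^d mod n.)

42

Squares mod 221: H^1≡9, H^2≡81, H^4≡152, H^8≡120, H^16≡35, H^32≡120
53 = 32 + 16 + 4 + 1, so H^53 ≡ 120·35·152·9 ≡ 42 (mod 221)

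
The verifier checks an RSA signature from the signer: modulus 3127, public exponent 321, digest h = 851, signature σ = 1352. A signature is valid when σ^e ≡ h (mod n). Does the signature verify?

does not verify

σ^2 ≡ 1352^2 = 1827904 ≡ 1736
σ^4 ≡ 1736^2 = 3013696 ≡ 2395
σ^8 ≡ 2395^2 = 5736025 ≡ 1107
σ^16 ≡ 1107^2 = 1225449 ≡ 2792
σ^32 ≡ 2792^2 = 7795264 ≡ 2780
σ^64 ≡ 2780^2 = 7728400 ≡ 1583
σ^128 ≡ 1583^2 = 2505889 ≡ 1162
σ^256 ≡ 1162^2 = 1350244 ≡ 2507
321 = 256 + 64 + 1, so σ^321 ≡ 2507·1583·1352 ≡ 2276 (mod 3127)
2276 ≠ 851, so verification fails.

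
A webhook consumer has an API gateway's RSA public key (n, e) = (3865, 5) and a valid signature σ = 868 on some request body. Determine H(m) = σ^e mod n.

σ^2 ≡ 868^2 = 753424 ≡ 3614
σ^4 ≡ 3614^2 = 13060996 ≡ 1161
5 = 4 + 1, so σ^5 ≡ 1161·868 ≡ 2848 (mod 3865)

2848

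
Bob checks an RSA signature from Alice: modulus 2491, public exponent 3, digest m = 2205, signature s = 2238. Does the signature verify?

verifies

s^3 mod 2491 = 2205
s^3 mod 2491 = 2205 matches m.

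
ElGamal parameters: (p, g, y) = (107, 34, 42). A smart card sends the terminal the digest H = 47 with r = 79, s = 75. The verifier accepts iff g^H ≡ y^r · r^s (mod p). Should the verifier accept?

accept

Left side g^H mod p:
34^2 = 1156 ≡ 86
34^4 ≡ 86^2 = 7396 ≡ 13
34^8 ≡ 13^2 = 169 ≡ 62
34^16 ≡ 62^2 = 3844 ≡ 99
34^32 ≡ 99^2 = 9801 ≡ 64
47 = 32 + 8 + 4 + 2 + 1, so 34^47 ≡ 64·62·13·86·34 ≡ 29 (mod 107)
Right side y^r · r^s mod p:
42^2 = 1764 ≡ 52
42^4 ≡ 52^2 = 2704 ≡ 29
42^8 ≡ 29^2 = 841 ≡ 92
42^16 ≡ 92^2 = 8464 ≡ 11
42^32 ≡ 11^2 = 121 ≡ 14
42^64 ≡ 14^2 = 196 ≡ 89
79 = 64 + 8 + 4 + 2 + 1, so 42^79 ≡ 89·92·29·52·42 ≡ 87 (mod 107)
79^2 = 6241 ≡ 35
79^4 ≡ 35^2 = 1225 ≡ 48
79^8 ≡ 48^2 = 2304 ≡ 57
79^16 ≡ 57^2 = 3249 ≡ 39
79^32 ≡ 39^2 = 1521 ≡ 23
79^64 ≡ 23^2 = 529 ≡ 101
75 = 64 + 8 + 2 + 1, so 79^75 ≡ 101·57·35·79 ≡ 36 (mod 107)
87·36 = 3132 ≡ 29 (mod 107)
29 ≡ 29 (mod 107), so the signature is genuine.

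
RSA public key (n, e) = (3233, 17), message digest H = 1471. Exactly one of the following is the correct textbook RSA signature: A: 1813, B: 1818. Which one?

Candidate A: Squares mod 3233: 1813^1≡1813, 1813^2≡2241, 1813^4≡1232, 1813^8≡1547, 1813^16≡789; 17 = 16 + 1, so 1813^17 ≡ 789·1813 ≡ 1471 (mod 3233)
  → matches H = 1471
Candidate B: Squares mod 3233: 1818^1≡1818, 1818^2≡998, 1818^4≡240, 1818^8≡2639, 1818^16≡439; 17 = 16 + 1, so 1818^17 ≡ 439·1818 ≡ 2784 (mod 3233)

A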